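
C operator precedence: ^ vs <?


'<' is relational (level 7); '^' is bitwise XOR (level 4)
Higher level binds tighter
'<' has higher precedence than '^'


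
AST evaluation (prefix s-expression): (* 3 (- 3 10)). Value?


Evaluate inner: (- 3 10) = -7
Evaluate root: (* 3 -7) = -21
Result: -21


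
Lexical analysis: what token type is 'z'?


Pattern: letter/underscore followed by alphanumerics, not a keyword
Type: IDENTIFIER


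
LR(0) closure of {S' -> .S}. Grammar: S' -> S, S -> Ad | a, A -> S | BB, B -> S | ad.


Start: S' -> .S
For each item with dot before a nonterminal B, add B -> .γ for every B-production
Closure: [S' -> .S, S -> .Ad, S -> .a, A -> .S, A -> .BB, B -> .S, B -> .ad]


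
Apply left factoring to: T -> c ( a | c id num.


Common prefix: 'c'
Factored: T -> c T', T' -> ( a | id num


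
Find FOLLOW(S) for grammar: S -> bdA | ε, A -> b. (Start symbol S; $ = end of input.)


$ ∈ FOLLOW(S). For each A -> αBβ: add FIRST(β)\{ε} to FOLLOW(B); if β nullable, add FOLLOW(A).
FOLLOW(S) = {$}


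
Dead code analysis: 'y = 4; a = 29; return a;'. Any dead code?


y is assigned but never read
Dead: 'y = 4'


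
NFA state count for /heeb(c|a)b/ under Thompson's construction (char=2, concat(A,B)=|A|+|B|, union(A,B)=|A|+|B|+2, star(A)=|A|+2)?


Syntax tree has 7 char leaf(s), 1 union(s), 0 star(s)
chars contribute 7×2 = 14; each union adds +2; each star adds +2
Total: 14 + 2 + 0 = 16 states


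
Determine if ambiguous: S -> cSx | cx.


balanced c^n…x^n: each string has a unique parse
Unambiguous


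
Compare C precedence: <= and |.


'<=' is relational (level 7); '|' is bitwise OR (level 3)
Higher level binds tighter
'<=' has higher precedence than '|'


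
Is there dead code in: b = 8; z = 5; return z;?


b is assigned but never read
Dead: 'b = 8'


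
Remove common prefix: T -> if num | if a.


Common prefix: 'if'
Factored: T -> if T', T' -> num | a


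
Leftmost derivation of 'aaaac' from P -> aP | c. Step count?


Derivation: P => aP => aaP => aaaP => aaaaP => aaaac
Steps: 5


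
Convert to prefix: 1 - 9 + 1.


left-to-right (same/higher precedence on left): tree is (+ (- 1 9) 1)
Prefix: + - 1 9 1


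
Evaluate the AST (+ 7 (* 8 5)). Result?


Evaluate inner: (* 8 5) = 40
Evaluate root: (+ 7 40) = 47
Result: 47


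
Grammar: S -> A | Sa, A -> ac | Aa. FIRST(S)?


Per alternative of S: FIRST(A) = {a}; FIRST(Sa) = {a}
FIRST(S) = {a}


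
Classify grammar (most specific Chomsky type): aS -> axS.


LHS has context (more than one symbol) and |LHS| ≤ |RHS|
Classification: Type 1 (Context-Sensitive)


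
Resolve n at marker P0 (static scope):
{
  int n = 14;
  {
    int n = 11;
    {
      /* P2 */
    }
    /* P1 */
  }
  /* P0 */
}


n declared in the same block as P0
n = 14


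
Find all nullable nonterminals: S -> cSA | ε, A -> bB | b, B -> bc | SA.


A nonterminal is nullable iff some alternative derives ε (directly, or every symbol in it is nullable)
Nullable: {S}


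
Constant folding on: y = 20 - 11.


20 - 11 = 9 at compile time
Optimized: y = 9


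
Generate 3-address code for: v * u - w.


Break into single-operator statements:
t1 = v * u
t2 = t1 - w


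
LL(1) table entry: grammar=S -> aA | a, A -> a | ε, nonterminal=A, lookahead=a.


For [A, a]: 'a' ∈ FIRST(a)
Entry: A -> a


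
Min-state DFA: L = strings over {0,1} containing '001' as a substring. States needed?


KMP-style automaton: 3 progress states + 1 absorbing accept = 4
Minimal DFA: 4 states


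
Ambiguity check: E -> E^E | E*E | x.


'x^x*x' has two parse trees (no precedence encoded between ^ and *)
Ambiguous


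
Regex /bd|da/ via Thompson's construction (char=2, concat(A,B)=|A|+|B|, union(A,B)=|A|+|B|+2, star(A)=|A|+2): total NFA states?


Syntax tree has 4 char leaf(s), 1 union(s), 0 star(s)
chars contribute 4×2 = 8; each union adds +2; each star adds +2
Total: 8 + 2 + 0 = 10 states


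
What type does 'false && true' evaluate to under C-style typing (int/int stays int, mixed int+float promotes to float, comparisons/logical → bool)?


Operand types: bool && bool
Rule: logical operators take bool operands and yield bool
Result type: bool


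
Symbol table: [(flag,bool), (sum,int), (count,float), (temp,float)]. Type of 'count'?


Lookup 'count' → type float


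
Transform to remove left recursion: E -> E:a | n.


Left-recursive alternatives: E:a; non-recursive: n
Introduce E': E -> nE', E' -> :aE' | ε


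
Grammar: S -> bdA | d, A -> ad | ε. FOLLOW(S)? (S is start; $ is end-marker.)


$ ∈ FOLLOW(S). For each A -> αBβ: add FIRST(β)\{ε} to FOLLOW(B); if β nullable, add FOLLOW(A).
FOLLOW(S) = {$}


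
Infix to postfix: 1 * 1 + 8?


Left to right (same or higher precedence on left)
Postfix: 1 1 * 8 +


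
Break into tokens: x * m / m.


Scan left to right, longest-match per lexeme
Tokens: ID(x), OP(*), ID(m), OP(/), ID(m)


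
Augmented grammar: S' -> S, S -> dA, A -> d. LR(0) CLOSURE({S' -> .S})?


Start: S' -> .S
For each item with dot before a nonterminal B, add B -> .γ for every B-production
Closure: [S' -> .S, S -> .dA]


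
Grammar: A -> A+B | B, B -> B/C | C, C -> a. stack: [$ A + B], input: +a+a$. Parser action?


handle 'A+B' on top; lookahead ∈ FOLLOW(A) = {+, $}
Action: reduce (A -> A+B)


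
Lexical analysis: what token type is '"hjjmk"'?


Pattern: double-quoted sequence
Type: STRING_LITERAL


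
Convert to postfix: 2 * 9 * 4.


Left to right (same or higher precedence on left)
Postfix: 2 9 * 4 *


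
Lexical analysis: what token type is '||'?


Pattern: operator symbol
Type: OPERATOR


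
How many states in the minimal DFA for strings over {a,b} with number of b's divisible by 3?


Track (count of b) mod 3: states 0..2, accept at 0
Minimal DFA: 3 states


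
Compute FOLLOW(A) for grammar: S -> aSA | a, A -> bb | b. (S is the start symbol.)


$ ∈ FOLLOW(S). For each A -> αBβ: add FIRST(β)\{ε} to FOLLOW(B); if β nullable, add FOLLOW(A).
FOLLOW(A) = {$, b}


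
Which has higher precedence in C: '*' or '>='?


'*' is multiplicative (level 10); '>=' is relational (level 7)
Higher level binds tighter
'*' has higher precedence than '>='


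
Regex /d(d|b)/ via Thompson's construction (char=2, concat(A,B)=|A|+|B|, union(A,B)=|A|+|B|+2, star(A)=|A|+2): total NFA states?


Syntax tree has 3 char leaf(s), 1 union(s), 0 star(s)
chars contribute 3×2 = 6; each union adds +2; each star adds +2
Total: 6 + 2 + 0 = 8 states


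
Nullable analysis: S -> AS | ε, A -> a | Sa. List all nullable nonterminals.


A nonterminal is nullable iff some alternative derives ε (directly, or every symbol in it is nullable)
Nullable: {S}


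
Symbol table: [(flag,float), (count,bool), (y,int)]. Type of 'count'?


Lookup 'count' → type bool


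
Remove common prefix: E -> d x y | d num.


Common prefix: 'd'
Factored: E -> d E', E' -> x y | num


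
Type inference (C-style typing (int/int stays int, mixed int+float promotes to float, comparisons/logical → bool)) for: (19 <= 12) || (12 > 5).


Operand types: bool || bool
Rule: logical operators take bool operands and yield bool
Result type: bool


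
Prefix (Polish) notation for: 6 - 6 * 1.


'*' binds tighter: tree is (- 6 (* 6 1))
Prefix: - 6 * 6 1


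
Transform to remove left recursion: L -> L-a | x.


Left-recursive alternatives: L-a; non-recursive: x
Introduce L': L -> xL', L' -> -aL' | ε


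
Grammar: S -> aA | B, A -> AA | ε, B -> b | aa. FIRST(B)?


Per alternative of B: FIRST(b) = {b}; FIRST(aa) = {a}
FIRST(B) = {a, b}


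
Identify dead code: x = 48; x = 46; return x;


first assignment to x is overwritten before any read
Dead: 'x = 48'


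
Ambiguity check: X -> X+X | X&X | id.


'id+id&id' has two parse trees (no precedence encoded between + and &)
Ambiguous


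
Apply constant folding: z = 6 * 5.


6 * 5 = 30 at compile time
Optimized: z = 30


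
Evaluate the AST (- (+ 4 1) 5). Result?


Evaluate inner: (+ 4 1) = 5
Evaluate root: (- 5 5) = 0
Result: 0


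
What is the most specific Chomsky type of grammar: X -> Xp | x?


Left-linear: every RHS is a terminal or one nonterminal followed by a terminal
Classification: Type 3 (Regular)


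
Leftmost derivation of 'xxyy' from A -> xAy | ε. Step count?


Derivation: A => xAy => xxAyy => xxyy
Steps: 3


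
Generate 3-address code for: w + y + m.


Break into single-operator statements:
t1 = w + y
t2 = t1 + m


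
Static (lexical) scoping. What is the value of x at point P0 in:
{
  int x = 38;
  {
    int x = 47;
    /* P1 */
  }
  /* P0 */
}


x declared in the same block as P0
x = 38


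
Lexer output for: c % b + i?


Scan left to right, longest-match per lexeme
Tokens: ID(c), OP(%), ID(b), OP(+), ID(i)


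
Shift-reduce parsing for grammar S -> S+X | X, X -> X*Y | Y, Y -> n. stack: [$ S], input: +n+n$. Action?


shift '+' to continue S -> S+X
Action: shift


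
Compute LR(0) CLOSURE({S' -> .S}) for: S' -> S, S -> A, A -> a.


Start: S' -> .S
For each item with dot before a nonterminal B, add B -> .γ for every B-production
Closure: [S' -> .S, S -> .A, A -> .a]


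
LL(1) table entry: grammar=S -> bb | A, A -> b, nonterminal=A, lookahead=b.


For [A, b]: 'b' ∈ FIRST(b)
Entry: A -> b


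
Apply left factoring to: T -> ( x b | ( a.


Common prefix: '('
Factored: T -> ( T', T' -> x b | a


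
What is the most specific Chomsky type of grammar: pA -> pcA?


LHS has context (more than one symbol) and |LHS| ≤ |RHS|
Classification: Type 1 (Context-Sensitive)


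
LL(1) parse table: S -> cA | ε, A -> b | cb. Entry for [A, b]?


For [A, b]: 'b' ∈ FIRST(b)
Entry: A -> b


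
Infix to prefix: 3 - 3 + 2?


left-to-right (same/higher precedence on left): tree is (+ (- 3 3) 2)
Prefix: + - 3 3 2


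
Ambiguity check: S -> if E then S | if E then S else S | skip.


dangling else: 'if E then if E then skip else skip' parses two ways
Ambiguous


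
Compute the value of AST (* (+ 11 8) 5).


Evaluate inner: (+ 11 8) = 19
Evaluate root: (* 19 5) = 95
Result: 95


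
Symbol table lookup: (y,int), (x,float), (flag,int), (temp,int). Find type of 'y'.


Lookup 'y' → type int


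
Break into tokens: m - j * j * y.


Scan left to right, longest-match per lexeme
Tokens: ID(m), OP(-), ID(j), OP(*), ID(j), OP(*), ID(y)


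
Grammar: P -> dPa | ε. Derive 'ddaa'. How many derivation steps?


Derivation: P => dPa => ddPaa => ddaa
Steps: 3


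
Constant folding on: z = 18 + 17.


18 + 17 = 35 at compile time
Optimized: z = 35


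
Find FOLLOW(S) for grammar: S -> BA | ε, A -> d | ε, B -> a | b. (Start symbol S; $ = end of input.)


$ ∈ FOLLOW(S). For each A -> αBβ: add FIRST(β)\{ε} to FOLLOW(B); if β nullable, add FOLLOW(A).
FOLLOW(S) = {$}


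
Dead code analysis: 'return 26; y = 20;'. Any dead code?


statement follows a return and is unreachable
Dead: 'y = 20'


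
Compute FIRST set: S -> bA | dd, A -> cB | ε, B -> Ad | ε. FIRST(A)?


Per alternative of A: FIRST(cB) = {c}; FIRST(ε) = {ε}
FIRST(A) = {c, ε}


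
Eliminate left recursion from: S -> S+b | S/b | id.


Left-recursive alternatives: S+b, S/b; non-recursive: id
Introduce S': S -> idS', S' -> +bS' | /bS' | ε


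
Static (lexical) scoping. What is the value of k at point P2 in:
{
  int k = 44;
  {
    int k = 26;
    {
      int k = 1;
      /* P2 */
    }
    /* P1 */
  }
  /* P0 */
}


k declared in the same block as P2
k = 1


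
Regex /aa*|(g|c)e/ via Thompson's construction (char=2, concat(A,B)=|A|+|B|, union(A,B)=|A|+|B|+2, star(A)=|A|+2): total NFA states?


Syntax tree has 5 char leaf(s), 2 union(s), 1 star(s)
chars contribute 5×2 = 10; each union adds +2; each star adds +2
Total: 10 + 4 + 2 = 16 states


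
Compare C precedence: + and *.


'*' is multiplicative (level 10); '+' is additive (level 9)
Higher level binds tighter
'*' has higher precedence than '+'


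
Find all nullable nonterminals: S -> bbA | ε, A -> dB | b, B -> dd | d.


A nonterminal is nullable iff some alternative derives ε (directly, or every symbol in it is nullable)
Nullable: {S}


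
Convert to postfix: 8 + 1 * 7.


* has higher precedence, evaluate 1*7 first
Postfix: 8 1 7 * +


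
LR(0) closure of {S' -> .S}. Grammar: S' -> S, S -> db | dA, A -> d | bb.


Start: S' -> .S
For each item with dot before a nonterminal B, add B -> .γ for every B-production
Closure: [S' -> .S, S -> .db, S -> .dA]


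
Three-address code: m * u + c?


Break into single-operator statements:
t1 = m * u
t2 = t1 + c


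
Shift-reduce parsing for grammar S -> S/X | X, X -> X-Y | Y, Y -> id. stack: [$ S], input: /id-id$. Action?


shift '/' to continue S -> S/X
Action: shift


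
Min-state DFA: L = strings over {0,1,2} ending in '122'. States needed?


Track the longest suffix of input matching a prefix of '122': 4 classes (prefixes of length 0..3)
Minimal DFA: 4 states


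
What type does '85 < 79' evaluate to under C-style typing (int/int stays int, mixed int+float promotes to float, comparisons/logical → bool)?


Operand types: int < int
Rule: comparison yields bool
Result type: bool


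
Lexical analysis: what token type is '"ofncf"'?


Pattern: double-quoted sequence
Type: STRING_LITERAL


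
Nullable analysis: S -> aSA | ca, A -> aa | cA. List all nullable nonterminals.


A nonterminal is nullable iff some alternative derives ε (directly, or every symbol in it is nullable)
Nullable: {}


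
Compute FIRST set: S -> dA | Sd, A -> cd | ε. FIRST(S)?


Per alternative of S: FIRST(dA) = {d}; FIRST(Sd) = {d}
FIRST(S) = {d}


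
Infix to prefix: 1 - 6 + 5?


left-to-right (same/higher precedence on left): tree is (+ (- 1 6) 5)
Prefix: + - 1 6 5


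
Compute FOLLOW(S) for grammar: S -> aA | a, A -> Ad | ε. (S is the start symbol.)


$ ∈ FOLLOW(S). For each A -> αBβ: add FIRST(β)\{ε} to FOLLOW(B); if β nullable, add FOLLOW(A).
FOLLOW(S) = {$}


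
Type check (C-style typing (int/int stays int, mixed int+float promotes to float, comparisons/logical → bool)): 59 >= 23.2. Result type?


Operand types: int >= float
Rule: comparison yields bool
Result type: bool


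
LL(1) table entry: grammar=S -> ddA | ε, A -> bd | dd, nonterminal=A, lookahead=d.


For [A, d]: 'd' ∈ FIRST(dd)
Entry: A -> dd


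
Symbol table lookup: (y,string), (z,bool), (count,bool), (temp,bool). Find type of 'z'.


Lookup 'z' → type bool


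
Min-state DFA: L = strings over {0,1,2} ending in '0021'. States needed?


Track the longest suffix of input matching a prefix of '0021': 5 classes (prefixes of length 0..4)
Minimal DFA: 5 states


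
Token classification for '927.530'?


Pattern: digits with a decimal point
Type: FLOAT_LITERAL


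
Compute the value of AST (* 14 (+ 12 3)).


Evaluate inner: (+ 12 3) = 15
Evaluate root: (* 14 15) = 210
Result: 210


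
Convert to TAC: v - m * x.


Break into single-operator statements:
t1 = m * x
t2 = v - t1


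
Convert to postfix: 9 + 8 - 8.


Left to right (same or higher precedence on left)
Postfix: 9 8 + 8 -


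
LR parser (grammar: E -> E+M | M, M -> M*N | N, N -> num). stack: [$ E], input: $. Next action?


start symbol E on stack, input exhausted
Action: accept


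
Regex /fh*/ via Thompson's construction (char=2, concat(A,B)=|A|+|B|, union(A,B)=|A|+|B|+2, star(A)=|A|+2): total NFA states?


Syntax tree has 2 char leaf(s), 0 union(s), 1 star(s)
chars contribute 2×2 = 4; each union adds +2; each star adds +2
Total: 4 + 0 + 2 = 6 states


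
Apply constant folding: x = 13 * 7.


13 * 7 = 91 at compile time
Optimized: x = 91


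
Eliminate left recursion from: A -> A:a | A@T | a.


Left-recursive alternatives: A:a, A@T; non-recursive: a
Introduce A': A -> aA', A' -> :aA' | @TA' | ε


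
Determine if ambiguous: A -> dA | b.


right-linear, alternatives start with distinct terminals 'd' vs 'b': unique leftmost derivation
Unambiguous


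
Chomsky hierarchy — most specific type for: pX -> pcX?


LHS has context (more than one symbol) and |LHS| ≤ |RHS|
Classification: Type 1 (Context-Sensitive)


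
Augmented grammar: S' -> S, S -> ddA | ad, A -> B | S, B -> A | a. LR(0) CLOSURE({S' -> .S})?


Start: S' -> .S
For each item with dot before a nonterminal B, add B -> .γ for every B-production
Closure: [S' -> .S, S -> .ddA, S -> .ad]


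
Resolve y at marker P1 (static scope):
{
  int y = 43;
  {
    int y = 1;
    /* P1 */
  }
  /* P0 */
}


y declared in the same block as P1
y = 1


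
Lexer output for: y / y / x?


Scan left to right, longest-match per lexeme
Tokens: ID(y), OP(/), ID(y), OP(/), ID(x)


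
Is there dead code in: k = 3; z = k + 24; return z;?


k is read by z's definition; z is returned
No dead code


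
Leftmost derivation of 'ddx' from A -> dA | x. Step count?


Derivation: A => dA => ddA => ddx
Steps: 3


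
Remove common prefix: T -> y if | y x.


Common prefix: 'y'
Factored: T -> y T', T' -> if | x


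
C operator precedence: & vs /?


'/' is multiplicative (level 10); '&' is bitwise AND (level 5)
Higher level binds tighter
'/' has higher precedence than '&'


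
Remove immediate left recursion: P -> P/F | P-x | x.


Left-recursive alternatives: P/F, P-x; non-recursive: x
Introduce P': P -> xP', P' -> /FP' | -xP' | ε


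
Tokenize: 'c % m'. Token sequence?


Scan left to right, longest-match per lexeme
Tokens: ID(c), OP(%), ID(m)


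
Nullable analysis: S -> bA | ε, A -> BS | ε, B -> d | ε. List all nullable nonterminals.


A nonterminal is nullable iff some alternative derives ε (directly, or every symbol in it is nullable)
Nullable: {A, B, S}


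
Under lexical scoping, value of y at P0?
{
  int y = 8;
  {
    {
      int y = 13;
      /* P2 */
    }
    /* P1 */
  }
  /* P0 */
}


y declared in the same block as P0
y = 8


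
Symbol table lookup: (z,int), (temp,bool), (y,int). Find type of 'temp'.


Lookup 'temp' → type bool


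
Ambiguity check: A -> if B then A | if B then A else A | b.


dangling else: 'if B then if B then b else b' parses two ways
Ambiguous


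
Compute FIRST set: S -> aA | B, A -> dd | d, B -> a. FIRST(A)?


Per alternative of A: FIRST(dd) = {d}; FIRST(d) = {d}
FIRST(A) = {d}


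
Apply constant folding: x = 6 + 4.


6 + 4 = 10 at compile time
Optimized: x = 10


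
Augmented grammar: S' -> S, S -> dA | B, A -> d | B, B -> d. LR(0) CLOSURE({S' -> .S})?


Start: S' -> .S
For each item with dot before a nonterminal B, add B -> .γ for every B-production
Closure: [S' -> .S, S -> .dA, S -> .B, B -> .d]


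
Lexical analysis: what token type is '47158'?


Pattern: digits only
Type: INTEGER_LITERAL


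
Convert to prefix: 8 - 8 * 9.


'*' binds tighter: tree is (- 8 (* 8 9))
Prefix: - 8 * 8 9


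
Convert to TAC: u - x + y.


Break into single-operator statements:
t1 = u - x
t2 = t1 + y


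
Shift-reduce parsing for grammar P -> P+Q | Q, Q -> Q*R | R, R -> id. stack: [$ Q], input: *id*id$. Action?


shift '*' to continue Q -> Q*R
Action: shift


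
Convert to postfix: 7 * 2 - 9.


Left to right (same or higher precedence on left)
Postfix: 7 2 * 9 -


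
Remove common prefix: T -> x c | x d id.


Common prefix: 'x'
Factored: T -> x T', T' -> c | d id


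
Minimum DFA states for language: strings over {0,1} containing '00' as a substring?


KMP-style automaton: 2 progress states + 1 absorbing accept = 3
Minimal DFA: 3 states


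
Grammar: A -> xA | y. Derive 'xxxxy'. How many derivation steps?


Derivation: A => xA => xxA => xxxA => xxxxA => xxxxy
Steps: 5


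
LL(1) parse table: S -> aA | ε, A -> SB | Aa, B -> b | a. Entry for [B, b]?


For [B, b]: 'b' ∈ FIRST(b)
Entry: B -> b


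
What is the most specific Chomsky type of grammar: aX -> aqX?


LHS has context (more than one symbol) and |LHS| ≤ |RHS|
Classification: Type 1 (Context-Sensitive)


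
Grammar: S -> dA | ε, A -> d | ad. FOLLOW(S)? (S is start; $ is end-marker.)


$ ∈ FOLLOW(S). For each A -> αBβ: add FIRST(β)\{ε} to FOLLOW(B); if β nullable, add FOLLOW(A).
FOLLOW(S) = {$}


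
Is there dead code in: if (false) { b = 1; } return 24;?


condition is constant false, so the whole block is unreachable
Dead: 'if (false) { b = 1; }'


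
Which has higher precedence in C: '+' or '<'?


'+' is additive (level 9); '<' is relational (level 7)
Higher level binds tighter
'+' has higher precedence than '<'


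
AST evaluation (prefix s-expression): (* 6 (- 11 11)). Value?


Evaluate inner: (- 11 11) = 0
Evaluate root: (* 6 0) = 0
Result: 0


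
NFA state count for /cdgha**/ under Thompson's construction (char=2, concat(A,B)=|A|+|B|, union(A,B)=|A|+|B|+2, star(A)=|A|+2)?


Syntax tree has 5 char leaf(s), 0 union(s), 2 star(s)
chars contribute 5×2 = 10; each union adds +2; each star adds +2
Total: 10 + 0 + 4 = 14 states


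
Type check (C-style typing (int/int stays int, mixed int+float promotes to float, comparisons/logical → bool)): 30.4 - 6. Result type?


Operand types: float - int
Rule: mixed int/float promotes to float; int/int stays int
Result type: float


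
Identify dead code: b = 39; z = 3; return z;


b is assigned but never read
Dead: 'b = 39'


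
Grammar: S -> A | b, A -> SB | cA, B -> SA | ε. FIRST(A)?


Per alternative of A: FIRST(SB) = {b, c}; FIRST(cA) = {c}
FIRST(A) = {b, c}


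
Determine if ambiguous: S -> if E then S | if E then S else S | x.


dangling else: 'if E then if E then x else x' parses two ways
Ambiguous


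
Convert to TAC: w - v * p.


Break into single-operator statements:
t1 = v * p
t2 = w - t1


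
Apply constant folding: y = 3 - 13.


3 - 13 = -10 at compile time
Optimized: y = -10


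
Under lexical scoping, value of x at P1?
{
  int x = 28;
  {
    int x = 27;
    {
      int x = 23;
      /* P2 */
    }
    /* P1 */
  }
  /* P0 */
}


x declared in the same block as P1
x = 27


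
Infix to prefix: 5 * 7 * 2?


left-to-right (same/higher precedence on left): tree is (* (* 5 7) 2)
Prefix: * * 5 7 2


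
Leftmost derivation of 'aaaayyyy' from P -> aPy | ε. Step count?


Derivation: P => aPy => aaPyy => aaaPyyy => aaaaPyyyy => aaaayyyy
Steps: 5


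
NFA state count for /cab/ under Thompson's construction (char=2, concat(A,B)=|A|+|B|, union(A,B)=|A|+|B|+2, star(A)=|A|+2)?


Syntax tree has 3 char leaf(s), 0 union(s), 0 star(s)
chars contribute 3×2 = 6; each union adds +2; each star adds +2
Total: 6 + 0 + 0 = 6 states


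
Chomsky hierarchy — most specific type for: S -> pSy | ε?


Single nonterminal LHS, but p^n y^n is not regular
Classification: Type 2 (Context-Free)


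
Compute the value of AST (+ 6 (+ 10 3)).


Evaluate inner: (+ 10 3) = 13
Evaluate root: (+ 6 13) = 19
Result: 19


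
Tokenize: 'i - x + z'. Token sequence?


Scan left to right, longest-match per lexeme
Tokens: ID(i), OP(-), ID(x), OP(+), ID(z)


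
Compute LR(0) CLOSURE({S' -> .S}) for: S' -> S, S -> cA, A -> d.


Start: S' -> .S
For each item with dot before a nonterminal B, add B -> .γ for every B-production
Closure: [S' -> .S, S -> .cA]


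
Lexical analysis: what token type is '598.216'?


Pattern: digits with a decimal point
Type: FLOAT_LITERAL


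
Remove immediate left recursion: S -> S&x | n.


Left-recursive alternatives: S&x; non-recursive: n
Introduce S': S -> nS', S' -> &xS' | ε


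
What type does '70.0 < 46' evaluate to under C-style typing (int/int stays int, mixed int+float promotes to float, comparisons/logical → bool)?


Operand types: float < int
Rule: comparison yields bool
Result type: bool


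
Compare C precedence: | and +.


'+' is additive (level 9); '|' is bitwise OR (level 3)
Higher level binds tighter
'+' has higher precedence than '|'


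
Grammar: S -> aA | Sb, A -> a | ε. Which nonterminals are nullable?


A nonterminal is nullable iff some alternative derives ε (directly, or every symbol in it is nullable)
Nullable: {A}


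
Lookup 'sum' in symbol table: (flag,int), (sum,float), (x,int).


Lookup 'sum' → type float


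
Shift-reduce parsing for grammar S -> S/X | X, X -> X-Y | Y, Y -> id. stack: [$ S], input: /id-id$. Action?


shift '/' to continue S -> S/X
Action: shift


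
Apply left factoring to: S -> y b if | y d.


Common prefix: 'y'
Factored: S -> y S', S' -> b if | d


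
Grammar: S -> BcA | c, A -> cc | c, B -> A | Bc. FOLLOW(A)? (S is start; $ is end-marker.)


$ ∈ FOLLOW(S). For each A -> αBβ: add FIRST(β)\{ε} to FOLLOW(B); if β nullable, add FOLLOW(A).
FOLLOW(A) = {$, c}


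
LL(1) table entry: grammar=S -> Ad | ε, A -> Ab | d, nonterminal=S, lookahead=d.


For [S, d]: 'd' ∈ FIRST(Ad)
Entry: S -> Ad


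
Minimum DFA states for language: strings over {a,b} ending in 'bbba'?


Track the longest suffix of input matching a prefix of 'bbba': 5 classes (prefixes of length 0..4)
Minimal DFA: 5 states


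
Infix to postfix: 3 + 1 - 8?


Left to right (same or higher precedence on left)
Postfix: 3 1 + 8 -


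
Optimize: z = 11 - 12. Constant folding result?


11 - 12 = -1 at compile time
Optimized: z = -1


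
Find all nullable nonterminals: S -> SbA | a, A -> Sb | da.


A nonterminal is nullable iff some alternative derives ε (directly, or every symbol in it is nullable)
Nullable: {}


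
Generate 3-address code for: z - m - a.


Break into single-operator statements:
t1 = z - m
t2 = t1 - a


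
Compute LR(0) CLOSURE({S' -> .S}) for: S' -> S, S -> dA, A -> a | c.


Start: S' -> .S
For each item with dot before a nonterminal B, add B -> .γ for every B-production
Closure: [S' -> .S, S -> .dA]


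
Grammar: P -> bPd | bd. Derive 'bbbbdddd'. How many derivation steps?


Derivation: P => bPd => bbPdd => bbbPddd => bbbbdddd
Steps: 4


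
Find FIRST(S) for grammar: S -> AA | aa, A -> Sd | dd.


Per alternative of S: FIRST(AA) = {a, d}; FIRST(aa) = {a}
FIRST(S) = {a, d}


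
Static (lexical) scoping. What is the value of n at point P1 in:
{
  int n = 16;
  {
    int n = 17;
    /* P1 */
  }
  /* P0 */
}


n declared in the same block as P1
n = 17


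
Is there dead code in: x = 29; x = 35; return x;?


first assignment to x is overwritten before any read
Dead: 'x = 29'


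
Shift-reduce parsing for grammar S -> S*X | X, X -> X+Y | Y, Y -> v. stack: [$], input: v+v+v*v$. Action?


no handle on stack; shift 'v'
Action: shift


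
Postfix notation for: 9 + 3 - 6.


Left to right (same or higher precedence on left)
Postfix: 9 3 + 6 -


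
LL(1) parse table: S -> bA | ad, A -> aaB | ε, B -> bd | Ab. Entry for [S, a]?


For [S, a]: 'a' ∈ FIRST(ad)
Entry: S -> ad


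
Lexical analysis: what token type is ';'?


Pattern: delimiter/punctuation
Type: PUNCTUATION


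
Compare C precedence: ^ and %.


'%' is multiplicative (level 10); '^' is bitwise XOR (level 4)
Higher level binds tighter
'%' has higher precedence than '^'


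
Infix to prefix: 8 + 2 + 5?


left-to-right (same/higher precedence on left): tree is (+ (+ 8 2) 5)
Prefix: + + 8 2 5


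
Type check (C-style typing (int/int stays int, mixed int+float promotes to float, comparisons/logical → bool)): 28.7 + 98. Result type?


Operand types: float + int
Rule: mixed int/float promotes to float; int/int stays int
Result type: float


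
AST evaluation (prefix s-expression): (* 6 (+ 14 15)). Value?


Evaluate inner: (+ 14 15) = 29
Evaluate root: (* 6 29) = 174
Result: 174


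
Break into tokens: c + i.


Scan left to right, longest-match per lexeme
Tokens: ID(c), OP(+), ID(i)


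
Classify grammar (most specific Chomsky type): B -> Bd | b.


Left-linear: every RHS is a terminal or one nonterminal followed by a terminal
Classification: Type 3 (Regular)


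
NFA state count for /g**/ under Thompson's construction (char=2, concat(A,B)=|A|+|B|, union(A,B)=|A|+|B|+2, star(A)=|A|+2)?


Syntax tree has 1 char leaf(s), 0 union(s), 2 star(s)
chars contribute 1×2 = 2; each union adds +2; each star adds +2
Total: 2 + 0 + 4 = 6 states


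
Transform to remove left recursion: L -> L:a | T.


Left-recursive alternatives: L:a; non-recursive: T
Introduce L': L -> TL', L' -> :aL' | ε


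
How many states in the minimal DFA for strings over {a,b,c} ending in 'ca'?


Track the longest suffix of input matching a prefix of 'ca': 3 classes (prefixes of length 0..2)
Minimal DFA: 3 states


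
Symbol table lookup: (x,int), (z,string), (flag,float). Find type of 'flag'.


Lookup 'flag' → type float


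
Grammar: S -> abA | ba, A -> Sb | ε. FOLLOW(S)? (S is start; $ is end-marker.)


$ ∈ FOLLOW(S). For each A -> αBβ: add FIRST(β)\{ε} to FOLLOW(B); if β nullable, add FOLLOW(A).
FOLLOW(S) = {$, b}


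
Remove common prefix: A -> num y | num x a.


Common prefix: 'num'
Factored: A -> num A', A' -> y | x a


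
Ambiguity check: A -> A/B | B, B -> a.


precedence layered via separate nonterminal B: deterministic
Unambiguous


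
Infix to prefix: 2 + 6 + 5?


left-to-right (same/higher precedence on left): tree is (+ (+ 2 6) 5)
Prefix: + + 2 6 5


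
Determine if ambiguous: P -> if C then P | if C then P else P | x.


dangling else: 'if C then if C then x else x' parses two ways
Ambiguous


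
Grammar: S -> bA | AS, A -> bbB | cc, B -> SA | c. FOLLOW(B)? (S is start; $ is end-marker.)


$ ∈ FOLLOW(S). For each A -> αBβ: add FIRST(β)\{ε} to FOLLOW(B); if β nullable, add FOLLOW(A).
FOLLOW(B) = {$, b, c}


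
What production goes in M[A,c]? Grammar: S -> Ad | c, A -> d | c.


For [A, c]: 'c' ∈ FIRST(c)
Entry: A -> c


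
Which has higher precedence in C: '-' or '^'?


'-' is additive (level 9); '^' is bitwise XOR (level 4)
Higher level binds tighter
'-' has higher precedence than '^'


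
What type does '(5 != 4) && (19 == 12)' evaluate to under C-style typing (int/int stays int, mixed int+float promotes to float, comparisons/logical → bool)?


Operand types: bool && bool
Rule: logical operators take bool operands and yield bool
Result type: bool


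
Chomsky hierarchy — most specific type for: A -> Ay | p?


Left-linear: every RHS is a terminal or one nonterminal followed by a terminal
Classification: Type 3 (Regular)


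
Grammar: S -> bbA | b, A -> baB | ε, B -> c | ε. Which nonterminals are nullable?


A nonterminal is nullable iff some alternative derives ε (directly, or every symbol in it is nullable)
Nullable: {A, B}


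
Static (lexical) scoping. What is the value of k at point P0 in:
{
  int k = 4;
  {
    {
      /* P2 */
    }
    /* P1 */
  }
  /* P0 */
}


k declared in the same block as P0
k = 4


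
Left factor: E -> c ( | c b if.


Common prefix: 'c'
Factored: E -> c E', E' -> ( | b if


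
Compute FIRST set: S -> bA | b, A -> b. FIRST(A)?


Per alternative of A: FIRST(b) = {b}
FIRST(A) = {b}


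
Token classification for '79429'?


Pattern: digits only
Type: INTEGER_LITERAL


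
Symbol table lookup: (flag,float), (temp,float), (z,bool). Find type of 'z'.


Lookup 'z' → type bool


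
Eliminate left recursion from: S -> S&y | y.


Left-recursive alternatives: S&y; non-recursive: y
Introduce S': S -> yS', S' -> &yS' | ε


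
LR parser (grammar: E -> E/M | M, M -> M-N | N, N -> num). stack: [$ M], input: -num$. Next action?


shift '-' to continue M -> M-N
Action: shift


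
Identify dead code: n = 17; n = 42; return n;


first assignment to n is overwritten before any read
Dead: 'n = 17'


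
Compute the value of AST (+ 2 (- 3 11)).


Evaluate inner: (- 3 11) = -8
Evaluate root: (+ 2 -8) = -6
Result: -6


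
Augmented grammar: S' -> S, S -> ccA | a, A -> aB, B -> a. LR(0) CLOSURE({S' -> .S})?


Start: S' -> .S
For each item with dot before a nonterminal B, add B -> .γ for every B-production
Closure: [S' -> .S, S -> .ccA, S -> .a]


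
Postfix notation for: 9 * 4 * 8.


Left to right (same or higher precedence on left)
Postfix: 9 4 * 8 *


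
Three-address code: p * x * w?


Break into single-operator statements:
t1 = p * x
t2 = t1 * w


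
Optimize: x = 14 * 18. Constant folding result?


14 * 18 = 252 at compile time
Optimized: x = 252


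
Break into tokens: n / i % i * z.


Scan left to right, longest-match per lexeme
Tokens: ID(n), OP(/), ID(i), OP(%), ID(i), OP(*), ID(z)


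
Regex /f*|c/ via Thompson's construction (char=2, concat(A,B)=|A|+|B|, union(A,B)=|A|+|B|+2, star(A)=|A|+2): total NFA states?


Syntax tree has 2 char leaf(s), 1 union(s), 1 star(s)
chars contribute 2×2 = 4; each union adds +2; each star adds +2
Total: 4 + 2 + 2 = 8 states


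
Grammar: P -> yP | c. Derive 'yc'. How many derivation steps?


Derivation: P => yP => yc
Steps: 2


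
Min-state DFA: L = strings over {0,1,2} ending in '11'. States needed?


Track the longest suffix of input matching a prefix of '11': 3 classes (prefixes of length 0..2)
Minimal DFA: 3 states


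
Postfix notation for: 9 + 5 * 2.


* has higher precedence, evaluate 5*2 first
Postfix: 9 5 2 * +


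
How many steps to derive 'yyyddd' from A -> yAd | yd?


Derivation: A => yAd => yyAdd => yyyddd
Steps: 3


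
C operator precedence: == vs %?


'%' is multiplicative (level 10); '==' is equality (level 6)
Higher level binds tighter
'%' has higher precedence than '=='


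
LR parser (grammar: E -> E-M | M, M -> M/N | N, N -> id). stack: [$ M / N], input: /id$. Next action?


handle 'M/N' on top
Action: reduce (M -> M/N)


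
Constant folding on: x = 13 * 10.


13 * 10 = 130 at compile time
Optimized: x = 130


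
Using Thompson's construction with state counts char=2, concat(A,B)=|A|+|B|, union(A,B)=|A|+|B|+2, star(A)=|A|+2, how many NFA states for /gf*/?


Syntax tree has 2 char leaf(s), 0 union(s), 1 star(s)
chars contribute 2×2 = 4; each union adds +2; each star adds +2
Total: 4 + 0 + 2 = 6 states


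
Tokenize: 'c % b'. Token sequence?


Scan left to right, longest-match per lexeme
Tokens: ID(c), OP(%), ID(b)


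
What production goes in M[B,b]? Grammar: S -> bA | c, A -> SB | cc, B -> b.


For [B, b]: 'b' ∈ FIRST(b)
Entry: B -> b


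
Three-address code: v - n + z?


Break into single-operator statements:
t1 = v - n
t2 = t1 + z


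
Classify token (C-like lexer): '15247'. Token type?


Pattern: digits only
Type: INTEGER_LITERAL


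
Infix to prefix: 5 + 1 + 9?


left-to-right (same/higher precedence on left): tree is (+ (+ 5 1) 9)
Prefix: + + 5 1 9


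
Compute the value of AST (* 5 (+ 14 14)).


Evaluate inner: (+ 14 14) = 28
Evaluate root: (* 5 28) = 140
Result: 140


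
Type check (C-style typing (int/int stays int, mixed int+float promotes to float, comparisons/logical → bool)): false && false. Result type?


Operand types: bool && bool
Rule: logical operators take bool operands and yield bool
Result type: bool


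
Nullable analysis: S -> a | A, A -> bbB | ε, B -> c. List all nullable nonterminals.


A nonterminal is nullable iff some alternative derives ε (directly, or every symbol in it is nullable)
Nullable: {A, S}


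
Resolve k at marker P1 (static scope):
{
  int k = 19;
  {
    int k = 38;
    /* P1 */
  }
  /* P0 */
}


k declared in the same block as P1
k = 38


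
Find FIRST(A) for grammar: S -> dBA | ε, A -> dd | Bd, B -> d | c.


Per alternative of A: FIRST(dd) = {d}; FIRST(Bd) = {c, d}
FIRST(A) = {c, d}


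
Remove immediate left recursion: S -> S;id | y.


Left-recursive alternatives: S;id; non-recursive: y
Introduce S': S -> yS', S' -> ;idS' | ε


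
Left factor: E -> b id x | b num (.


Common prefix: 'b'
Factored: E -> b E', E' -> id x | num (


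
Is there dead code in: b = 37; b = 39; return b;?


first assignment to b is overwritten before any read
Dead: 'b = 37'


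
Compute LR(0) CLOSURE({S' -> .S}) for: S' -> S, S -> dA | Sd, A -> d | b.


Start: S' -> .S
For each item with dot before a nonterminal B, add B -> .γ for every B-production
Closure: [S' -> .S, S -> .dA, S -> .Sd]


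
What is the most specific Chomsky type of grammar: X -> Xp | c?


Left-linear: every RHS is a terminal or one nonterminal followed by a terminal
Classification: Type 3 (Regular)


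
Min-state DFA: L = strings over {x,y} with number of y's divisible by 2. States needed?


Track (count of y) mod 2: states 0..1, accept at 0
Minimal DFA: 2 states


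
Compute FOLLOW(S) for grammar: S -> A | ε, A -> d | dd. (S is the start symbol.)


$ ∈ FOLLOW(S). For each A -> αBβ: add FIRST(β)\{ε} to FOLLOW(B); if β nullable, add FOLLOW(A).
FOLLOW(S) = {$}


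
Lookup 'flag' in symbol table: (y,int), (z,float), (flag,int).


Lookup 'flag' → type int


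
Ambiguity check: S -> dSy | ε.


balanced d^n…y^n: each string has a unique parse
Unambiguous


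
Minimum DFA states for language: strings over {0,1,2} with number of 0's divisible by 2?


Track (count of 0) mod 2: states 0..1, accept at 0
Minimal DFA: 2 states


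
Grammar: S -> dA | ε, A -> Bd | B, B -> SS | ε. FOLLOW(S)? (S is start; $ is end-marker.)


$ ∈ FOLLOW(S). For each A -> αBβ: add FIRST(β)\{ε} to FOLLOW(B); if β nullable, add FOLLOW(A).
FOLLOW(S) = {$, d}


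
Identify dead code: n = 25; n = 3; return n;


first assignment to n is overwritten before any read
Dead: 'n = 25'


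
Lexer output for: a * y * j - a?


Scan left to right, longest-match per lexeme
Tokens: ID(a), OP(*), ID(y), OP(*), ID(j), OP(-), ID(a)


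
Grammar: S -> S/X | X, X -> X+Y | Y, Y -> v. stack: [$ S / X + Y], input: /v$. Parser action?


handle 'X+Y' on top
Action: reduce (X -> X+Y)


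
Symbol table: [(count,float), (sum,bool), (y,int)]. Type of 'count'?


Lookup 'count' → type float


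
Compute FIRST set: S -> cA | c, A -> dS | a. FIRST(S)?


Per alternative of S: FIRST(cA) = {c}; FIRST(c) = {c}
FIRST(S) = {c}


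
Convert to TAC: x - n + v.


Break into single-operator statements:
t1 = x - n
t2 = t1 + v


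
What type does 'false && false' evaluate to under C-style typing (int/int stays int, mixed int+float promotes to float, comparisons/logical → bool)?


Operand types: bool && bool
Rule: logical operators take bool operands and yield bool
Result type: bool


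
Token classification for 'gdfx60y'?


Pattern: letter/underscore followed by alphanumerics, not a keyword
Type: IDENTIFIER


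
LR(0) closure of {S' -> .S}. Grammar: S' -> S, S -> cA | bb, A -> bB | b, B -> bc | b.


Start: S' -> .S
For each item with dot before a nonterminal B, add B -> .γ for every B-production
Closure: [S' -> .S, S -> .cA, S -> .bb]


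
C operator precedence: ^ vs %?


'%' is multiplicative (level 10); '^' is bitwise XOR (level 4)
Higher level binds tighter
'%' has higher precedence than '^'


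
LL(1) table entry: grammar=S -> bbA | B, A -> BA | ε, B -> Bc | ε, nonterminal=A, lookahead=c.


For [A, c]: 'c' ∈ FIRST(BA)
Entry: A -> BA
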